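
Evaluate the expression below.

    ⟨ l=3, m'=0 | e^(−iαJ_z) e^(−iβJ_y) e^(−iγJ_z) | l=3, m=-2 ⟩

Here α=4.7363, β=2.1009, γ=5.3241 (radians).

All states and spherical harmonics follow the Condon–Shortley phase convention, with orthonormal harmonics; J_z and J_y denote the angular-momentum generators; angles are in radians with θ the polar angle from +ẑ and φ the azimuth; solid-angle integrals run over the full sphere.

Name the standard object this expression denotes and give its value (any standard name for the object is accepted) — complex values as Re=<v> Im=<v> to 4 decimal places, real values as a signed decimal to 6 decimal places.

This is a Wigner D-matrix element — the rotation-matrix element ⟨l m'| R(α,β,γ) |l m⟩ in the angular-momentum basis.
Split into d^3_{0,-2}(β=2.1009) × two z-phases.
Half-angle: c=0.497181, s=0.867647. N=√(6·6·1·120)=65.726707
Admissible k: 0..1 (factorial args all ≥0)
  k=0: (−1)^2·65.7267/(12)·0.4972^4·0.8676^2 = +0.251944
  k=1: (−1)^3·65.7267/(12)·0.4972^2·0.8676^4 = -0.767293
d^3_{0,-2}(2.1009) = +0.251944 -0.767293 = -0.515350
Attach z-rotation phases: D = e^{-i(0)(4.7363)}·(-0.515350)·e^{-i(-2)(5.3241)} = +0.175441+0.484568i

Wigner D-matrix element, Re=0.1754 Im=0.4846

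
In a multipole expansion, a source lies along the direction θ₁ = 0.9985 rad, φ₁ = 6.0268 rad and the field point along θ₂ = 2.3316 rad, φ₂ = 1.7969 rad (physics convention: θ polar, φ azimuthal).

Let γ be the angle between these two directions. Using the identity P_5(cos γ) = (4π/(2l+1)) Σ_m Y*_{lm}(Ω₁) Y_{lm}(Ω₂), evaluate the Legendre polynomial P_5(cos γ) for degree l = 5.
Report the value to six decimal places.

Addition theorem: P_5(cos γ) = (4π/11) Σ_m Y*_{lm}(Ω₁) Y_{lm}(Ω₂), m = −5…5:
  m=-5: (0.055512, -0.186795) × (-0.083686, -0.039426) = (-0.012010, 0.013443)  (running Σ = (-0.012010, 0.013443))
  m=-4: (0.205890, -0.339419) × (-0.172147, 0.218911) = (0.038859, 0.103501)  (running Σ = (0.026849, 0.116945))
  m=-3: (0.242123, -0.234383) × (0.270417, 0.335559) = (0.144123, 0.017865)  (running Σ = (0.170972, 0.134810))
  m=-2: (-0.067897, 0.038226) × (0.235027, -0.114171) = (-0.011593, 0.016736)  (running Σ = (0.159379, 0.151546))
  m=-1: (-0.338493, 0.088738) × (0.047293, 0.205588) = (-0.034252, -0.065393)  (running Σ = (0.125127, 0.086153))
  m=0: (-0.007040, -0.000000) × (0.325763, 0.000000) = (-0.002293, -0.000000)  (running Σ = (0.122834, 0.086153))
  m=1: (0.338493, 0.088738) × (-0.047293, 0.205588) = (-0.034252, 0.065393)  (running Σ = (0.088582, 0.151546))
  m=2: (-0.067897, -0.038226) × (0.235027, 0.114171) = (-0.011593, -0.016736)  (running Σ = (0.076989, 0.134810))
  m=3: (-0.242123, -0.234383) × (-0.270417, 0.335559) = (0.144123, -0.017865)  (running Σ = (0.221112, 0.116945))
  m=4: (0.205890, 0.339419) × (-0.172147, -0.218911) = (0.038859, -0.103501)  (running Σ = (0.259971, 0.013443))
  m=5: (-0.055512, -0.186795) × (0.083686, -0.039426) = (-0.012010, -0.013443)  (running Σ = (0.247961, 0.000000))
Total Σ_m = (0.247961, 0.000000). Multiply by 1.142397: (0.283270, 0.000000). P_5(cos γ) = 0.283270

0.283270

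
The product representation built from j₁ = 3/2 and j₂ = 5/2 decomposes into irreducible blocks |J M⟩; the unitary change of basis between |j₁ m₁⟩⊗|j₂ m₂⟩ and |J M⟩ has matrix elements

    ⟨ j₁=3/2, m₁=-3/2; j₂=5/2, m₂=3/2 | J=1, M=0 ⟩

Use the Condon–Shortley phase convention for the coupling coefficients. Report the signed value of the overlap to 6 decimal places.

√[3·3!0!2!/6! · 0!3!4!1!1!1!] = √(36/5)
  +(−1)^3/∏(3,0,0,1,0,1)! = -1/6  (running -1/6)
⟨..|..⟩ = √(36/5)·(-1/6) = -0.447214

-0.447214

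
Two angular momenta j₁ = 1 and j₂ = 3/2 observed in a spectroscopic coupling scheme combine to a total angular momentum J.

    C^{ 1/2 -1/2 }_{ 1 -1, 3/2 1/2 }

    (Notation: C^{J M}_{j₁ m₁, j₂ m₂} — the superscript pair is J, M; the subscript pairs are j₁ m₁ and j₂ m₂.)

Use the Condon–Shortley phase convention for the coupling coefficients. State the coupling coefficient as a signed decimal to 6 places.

triangle: 2!·0!·1!/4! = 2/24
(j±m)!: 0!·2!·2!·1!·0!·1! = 4
prefactor² = (2J+1)·Δ·N² = 2/3
  k=2: +1/(2!·0!·0!·0!·0!·1!) = 1/2
Σ = 1/2  ⇒  CG² = 2/3·(1/2)² = 1/6
CG = +√(1/6) = +0.408248

+√(1/6) ≈ +0.408248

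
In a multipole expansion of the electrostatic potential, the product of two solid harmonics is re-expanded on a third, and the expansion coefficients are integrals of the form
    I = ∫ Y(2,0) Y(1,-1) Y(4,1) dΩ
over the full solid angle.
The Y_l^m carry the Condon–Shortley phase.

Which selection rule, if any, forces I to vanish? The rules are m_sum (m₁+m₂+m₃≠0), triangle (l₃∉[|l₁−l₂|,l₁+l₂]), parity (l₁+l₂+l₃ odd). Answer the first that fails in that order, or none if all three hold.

m₁+m₂+m₃ = 0 − 1 + 1 = 0  ✓
triangle: need |l₁−l₂| ≤ l₃ ≤ l₁+l₂ = [1,3]; l₃=4 is outside  ✗
parity: l₁+l₂+l₃ = 7 is odd

triangle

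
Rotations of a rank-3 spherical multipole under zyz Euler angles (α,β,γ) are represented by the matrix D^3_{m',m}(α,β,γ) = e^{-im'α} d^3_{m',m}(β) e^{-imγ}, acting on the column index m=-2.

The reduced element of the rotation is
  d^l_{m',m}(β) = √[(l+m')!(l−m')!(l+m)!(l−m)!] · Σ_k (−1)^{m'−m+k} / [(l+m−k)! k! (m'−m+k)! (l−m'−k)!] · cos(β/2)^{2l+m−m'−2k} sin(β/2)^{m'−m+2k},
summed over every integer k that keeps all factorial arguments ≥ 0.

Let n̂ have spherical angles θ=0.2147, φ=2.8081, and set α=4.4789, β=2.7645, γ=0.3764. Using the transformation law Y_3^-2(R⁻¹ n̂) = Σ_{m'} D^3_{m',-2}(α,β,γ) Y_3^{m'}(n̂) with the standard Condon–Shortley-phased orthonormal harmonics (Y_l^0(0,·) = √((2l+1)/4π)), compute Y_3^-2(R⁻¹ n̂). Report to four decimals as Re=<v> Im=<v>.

Re=-0.1406 Im=0.0533

Need the full column D^3_{m',-2} for m'=−3..3 at α=4.4789, β=2.7645, γ=0.3764.
cos(β/2)=0.187431, sin(β/2)=0.982278
d^3_{-3,-2}: single k=1 term ⇒ +0.000557;  D = -0.000029+0.000556i
d^3_{-2,-2}: k∈[0..1] ⇒ +0.000043 -0.005954 = -0.005911;  D = +0.005671+0.001666i
d^3_{-1,-2}: k∈[0..1] ⇒ -0.000719 +0.039469 = +0.038751;  D = +0.019231-0.033642i
d^3_{0,-2}: k∈[0..1] ⇒ +0.006522 -0.179135 = -0.172613;  D = -0.125969-0.118013i
d^3_{1,-2}: k∈[0..1] ⇒ -0.039469 +0.542018 = +0.502548;  D = -0.419117+0.277300i
d^3_{2,-2}: k∈[0..1] ⇒ +0.163528 -0.898268 = -0.734740;  D = +0.252644+0.689938i
d^3_{3,-2}: single k=0 term ⇒ -0.419845;  D = -0.416949+0.049231i
Y_3^{m'}(θ=0.2147,φ=2.8081) and Σ D·Y over m':
  (-0.0000+0.0006i)·(-0.0022-0.0034i)  (+0.0057+0.0017i)·(+0.0356+0.0280i)  (+0.0192-0.0336i)·(-0.2455-0.0850i)  (-0.1260-0.1180i)·(+0.6465+0.0000i)  (-0.4191+0.2773i)·(+0.2455-0.0850i)  (+0.2526+0.6899i)·(+0.0356-0.0280i)  (-0.4169+0.0492i)·(+0.0022-0.0034i)
Y_3^-2(R⁻¹ n̂) = -0.140561+0.053272i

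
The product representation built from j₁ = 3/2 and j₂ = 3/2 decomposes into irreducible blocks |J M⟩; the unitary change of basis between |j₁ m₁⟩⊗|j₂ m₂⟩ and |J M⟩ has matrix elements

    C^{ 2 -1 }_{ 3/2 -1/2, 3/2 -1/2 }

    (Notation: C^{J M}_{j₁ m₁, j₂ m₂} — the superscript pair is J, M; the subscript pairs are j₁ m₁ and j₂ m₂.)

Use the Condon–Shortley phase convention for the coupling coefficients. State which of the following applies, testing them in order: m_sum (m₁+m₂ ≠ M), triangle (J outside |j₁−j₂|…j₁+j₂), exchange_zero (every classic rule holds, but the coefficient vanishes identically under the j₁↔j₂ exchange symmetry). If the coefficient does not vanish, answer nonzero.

m-sum: m₁+m₂ = -1/2+(-1/2) = -1, M = -1  ✓
triangle: |j₁−j₂| = 0 ≤ J = 2 ≤ j₁+j₂ = 3  ✓
exchange: j₁=j₂ and m₁=m₂, and (−1)^(j₁+j₂−J) = (−1)^1 = −1 forces ⟨j₁m₁;j₂m₂|JM⟩ = −⟨j₂m₂;j₁m₁|JM⟩ = −⟨j₁m₁;j₂m₂|JM⟩ ⇒ the coefficient vanishes identically
Racah sum check: Σ_k collapses to 0 ⇒ CG = 0

exchange_zero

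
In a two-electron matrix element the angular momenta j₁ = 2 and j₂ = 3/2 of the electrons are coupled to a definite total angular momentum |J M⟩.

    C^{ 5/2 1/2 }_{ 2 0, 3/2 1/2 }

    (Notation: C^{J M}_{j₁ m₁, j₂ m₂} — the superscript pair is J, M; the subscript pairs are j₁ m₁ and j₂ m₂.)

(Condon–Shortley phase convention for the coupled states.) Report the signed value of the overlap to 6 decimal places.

triangle: 1!×3!×2!/7! = 12/5040
(j±m)!: 2!×2!×2!×1!×3!×2! = 96
prefactor² = (2J+1)×Δ×N² = 48/35
  k=0: +1/(0!×1!×2!×2!×1!×0!) = 1/4
  k=1: −1/(1!×0!×1!×1!×2!×1!) = -1/2
Σ = -1/4  ⇒  CG² = 48/35×(-1/4)² = 3/35
CG = −√(3/35) = -0.292770

-0.292770  (= −√(3/35))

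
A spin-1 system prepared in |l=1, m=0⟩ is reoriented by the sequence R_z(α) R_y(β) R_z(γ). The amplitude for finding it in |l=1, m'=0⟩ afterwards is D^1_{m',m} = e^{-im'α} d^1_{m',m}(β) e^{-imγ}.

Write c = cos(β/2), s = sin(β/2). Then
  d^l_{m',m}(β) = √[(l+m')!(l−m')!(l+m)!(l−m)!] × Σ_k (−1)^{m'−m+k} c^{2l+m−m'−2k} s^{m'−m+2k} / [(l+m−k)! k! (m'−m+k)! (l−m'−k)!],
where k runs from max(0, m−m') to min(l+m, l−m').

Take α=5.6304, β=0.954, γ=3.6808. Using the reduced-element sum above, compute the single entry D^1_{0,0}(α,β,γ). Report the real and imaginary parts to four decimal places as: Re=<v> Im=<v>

D^1_{0,0}(5.6304,0.9540,3.6808) = e^{-i·0·5.6304}·d^1_{0,0}(0.9540)·e^{-i·0·3.6808}. Compute d first:
With c≡cos(β/2)=0.888376 and s≡sin(β/2)=0.459116, N=[1·1·1·1]^{1/2}=1.000000
k: max(0,(0)−(0))=0 … min(1+(0),1−(0))=1
  k=0: (−1)^0·1.0000/(1)·0.8884^2·0.4591^0 = +0.789212
  k=1: (−1)^1·1.0000/(1)·0.8884^0·0.4591^2 = -0.210788
d^1_{0,0}(0.9540) = +0.789212 -0.210788 = +0.578425
Phases: e^{-i·(0)·5.6304}=+1.000000+0.000000i, e^{-i·(0)·3.6808}=+1.000000+0.000000i ⇒ D=+0.578425+0.000000i

Re=0.5784 Im=0.0000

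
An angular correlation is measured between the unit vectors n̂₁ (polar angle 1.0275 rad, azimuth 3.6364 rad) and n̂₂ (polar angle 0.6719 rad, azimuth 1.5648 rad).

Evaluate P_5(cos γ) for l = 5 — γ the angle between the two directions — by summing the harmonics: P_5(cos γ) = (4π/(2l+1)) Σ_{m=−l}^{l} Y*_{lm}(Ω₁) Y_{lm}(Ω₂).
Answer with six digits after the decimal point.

0.250693

Addition theorem: P_5(cos γ) = (4π/11) Σ_m Y*_{lm}(Ω₁) Y_{lm}(Ω₂), m = −5…5:
  term(m=-5) = -0.00551 - 0.00744j   from Y*(Ω₁)=0.16753 - 0.13206j, Y(Ω₂)=0.00130 - 0.04336j
  term(m=-4) = -0.02944 + 0.06379j   from Y*(Ω₁)=-0.16180 + 0.37388j, Y(Ω₂)=0.17241 + 0.00414j
  term(m=-3) = 0.11455 - 0.00785j   from Y*(Ω₁)=-0.02630 - 0.30379j, Y(Ω₂)=-0.00677 + 0.37648j
  term(m=-2) = 0.02953 + 0.04615j   from Y*(Ω₁)=-0.06988 - 0.10638j, Y(Ω₂)=-0.43044 - 0.00516j
  term(m=-1) = 0.00989 - 0.01807j   from Y*(Ω₁)=0.29958 + 0.16165j, Y(Ω₂)=0.00036 - 0.06052j
  term(m=+0) = -0.01859 + 0.00000j   from Y*(Ω₁)=0.04789 + 0.00000j, Y(Ω₂)=-0.38808 + 0.00000j
  term(m=+1) = 0.00989 + 0.01807j   from Y*(Ω₁)=-0.29958 + 0.16165j, Y(Ω₂)=-0.00036 - 0.06052j
  term(m=+2) = 0.02953 - 0.04615j   from Y*(Ω₁)=-0.06988 + 0.10638j, Y(Ω₂)=-0.43044 + 0.00516j
  term(m=+3) = 0.11455 + 0.00785j   from Y*(Ω₁)=0.02630 - 0.30379j, Y(Ω₂)=0.00677 + 0.37648j
  term(m=+4) = -0.02944 - 0.06379j   from Y*(Ω₁)=-0.16180 - 0.37388j, Y(Ω₂)=0.17241 - 0.00414j
  term(m=+5) = -0.00551 + 0.00744j   from Y*(Ω₁)=-0.16753 - 0.13206j, Y(Ω₂)=-0.00130 - 0.04336j
Total Σ_m = 0.21944 - 0.00000j. Multiply by 1.142397: 0.25069 - 0.00000j. P_5(cos γ) = 0.250693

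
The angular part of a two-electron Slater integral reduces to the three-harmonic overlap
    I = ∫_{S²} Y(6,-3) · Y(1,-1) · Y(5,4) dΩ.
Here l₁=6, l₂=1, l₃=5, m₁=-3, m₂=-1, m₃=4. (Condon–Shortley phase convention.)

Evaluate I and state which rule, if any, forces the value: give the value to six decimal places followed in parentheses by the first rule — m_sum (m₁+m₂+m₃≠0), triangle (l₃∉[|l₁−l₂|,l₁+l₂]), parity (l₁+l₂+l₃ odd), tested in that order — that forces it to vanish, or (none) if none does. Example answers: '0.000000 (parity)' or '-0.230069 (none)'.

-0.070770 (none)

m-sum 0 ✓  L=12 even ✓  5≤5≤7 ✓
Π(2lᵢ+1) = 13×3×11 = 429
triangle coeff Δ(6,1,5) = 1/858
Σ_t [1,1]: t=1:−1/14400 = -1/14400
(3j)²=6/143 [(6 1 5; 0 0 0)], sign=+1
Σ_t [0,0]: t=0:+1/725760 = 1/725760
(3j)²=1/286 [(6 1 5; -3 -1 4)], sign=-1
⇒ 4πI² = 9/143
I = (-1)√(9/143/(4π)) = -0.07076985
No selection rule forces the value: the integral is nonzero (none).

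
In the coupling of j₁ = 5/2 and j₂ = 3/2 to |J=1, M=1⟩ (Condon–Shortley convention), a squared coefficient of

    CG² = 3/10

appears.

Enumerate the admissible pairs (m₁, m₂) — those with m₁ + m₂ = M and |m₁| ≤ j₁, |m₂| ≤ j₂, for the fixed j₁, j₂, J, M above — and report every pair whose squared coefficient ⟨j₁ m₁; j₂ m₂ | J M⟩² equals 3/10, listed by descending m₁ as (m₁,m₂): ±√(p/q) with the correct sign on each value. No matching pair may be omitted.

(3/2,-1/2): −√(3/10)

Admissible pairs with m₁+m₂ = M = 1: (-1/2,3/2), (1/2,1/2), (3/2,-1/2), (5/2,-3/2)
  (m₁,m₂)=(5/2,-3/2): CG² = 1/2, CG = +√(1/2)
  (m₁,m₂)=(3/2,-1/2): CG² = 3/10, CG = −√(3/10)   ← matches the target
  (m₁,m₂)=(1/2,1/2): CG² = 3/20, CG = +√(3/20)
  (m₁,m₂)=(-1/2,3/2): CG² = 1/20, CG = −√(1/20)
Pairs with CG² = 3/10: (3/2,-1/2): −√(3/10)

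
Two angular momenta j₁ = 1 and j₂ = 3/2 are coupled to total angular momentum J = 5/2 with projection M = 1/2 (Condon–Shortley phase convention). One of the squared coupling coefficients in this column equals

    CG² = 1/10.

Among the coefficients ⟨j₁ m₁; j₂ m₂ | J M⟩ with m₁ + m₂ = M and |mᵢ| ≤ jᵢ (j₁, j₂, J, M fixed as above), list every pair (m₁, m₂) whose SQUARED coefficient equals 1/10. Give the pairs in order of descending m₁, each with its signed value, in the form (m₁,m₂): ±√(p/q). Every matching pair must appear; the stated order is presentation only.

Admissible pairs with m₁+m₂ = M = 1/2: (-1,3/2), (0,1/2), (1,-1/2)
  (m₁,m₂)=(1,-1/2): CG² = 3/10, CG = +√(3/10)
  (m₁,m₂)=(0,1/2): CG² = 3/5, CG = +√(3/5)
  (m₁,m₂)=(-1,3/2): CG² = 1/10, CG = +√(1/10)   ← matches the target
Pairs with CG² = 1/10: (-1,3/2): +√(1/10)

(-1,3/2): +√(1/10)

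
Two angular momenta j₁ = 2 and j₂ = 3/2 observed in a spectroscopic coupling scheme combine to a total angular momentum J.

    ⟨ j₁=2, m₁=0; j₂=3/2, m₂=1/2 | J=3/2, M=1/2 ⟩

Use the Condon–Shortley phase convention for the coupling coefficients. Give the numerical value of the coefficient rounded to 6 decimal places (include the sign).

triangle: 2!×2!×1!/6! = 4/720
(j±m)!: 2!×2!×2!×1!×2!×1! = 16
prefactor² = (2J+1)×Δ×N² = 16/45
  k=1: −1/(1!×1!×1!×1!×1!×0!) = -1
  k=2: +1/(2!×0!×0!×0!×2!×1!) = 1/4
Σ = -3/4  ⇒  CG² = 16/45×(-3/4)² = 1/5
CG = −√(1/5) = -0.447214

-0.447214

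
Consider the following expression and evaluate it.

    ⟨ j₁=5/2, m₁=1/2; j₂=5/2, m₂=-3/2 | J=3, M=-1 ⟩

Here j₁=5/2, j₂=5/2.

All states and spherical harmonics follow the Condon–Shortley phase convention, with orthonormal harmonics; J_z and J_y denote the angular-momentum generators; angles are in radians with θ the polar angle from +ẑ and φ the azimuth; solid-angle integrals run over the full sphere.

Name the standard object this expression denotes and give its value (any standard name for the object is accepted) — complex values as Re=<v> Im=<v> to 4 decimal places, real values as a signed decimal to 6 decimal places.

This is a Clebsch–Gordan (vector-coupling) coefficient.
triangle: 2!*3!*3!/9! = 72/362880
(j±m)!: 3!*2!*1!*4!*2!*4! = 13824
prefactor² = (2J+1)*Δ*N² = 96/5
  k=0: +1/(0!*2!*2!*1!*1!*2!) = 1/8
  k=1: −1/(1!*1!*1!*0!*2!*3!) = -1/12
Σ = 1/24  ⇒  CG² = 96/5*(1/24)² = 1/30
CG = +√(1/30) = +0.182574

Clebsch–Gordan coefficient, +√(1/30) ≈ +0.182574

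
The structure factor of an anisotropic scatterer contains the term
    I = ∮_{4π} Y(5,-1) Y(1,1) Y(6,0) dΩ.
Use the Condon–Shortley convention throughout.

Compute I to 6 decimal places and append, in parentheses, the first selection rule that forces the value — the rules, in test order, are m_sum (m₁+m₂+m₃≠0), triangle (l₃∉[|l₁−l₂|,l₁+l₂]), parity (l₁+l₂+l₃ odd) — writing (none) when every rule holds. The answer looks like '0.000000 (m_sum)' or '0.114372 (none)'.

0.158246 (none)

m-sum 0 ✓  L=12 even ✓  4≤6≤6 ✓
Π(2lᵢ+1) = 11×3×13 = 429
triangle coeff Δ(5,1,6) = 1/858
Σ_t [0,0]: t=0:+1/14400 = 1/14400
(3j)²=6/143 [(5 1 6; 0 0 0)], sign=+1
Σ_t [0,0]: t=0:+1/34560 = 1/34560
(3j)²=5/286 [(5 1 6; -1 1 0)], sign=+1
⇒ 4πI² = 45/143
I = (+1)√(45/143/(4π)) = 0.15824621
No selection rule forces the value: the integral is nonzero (none).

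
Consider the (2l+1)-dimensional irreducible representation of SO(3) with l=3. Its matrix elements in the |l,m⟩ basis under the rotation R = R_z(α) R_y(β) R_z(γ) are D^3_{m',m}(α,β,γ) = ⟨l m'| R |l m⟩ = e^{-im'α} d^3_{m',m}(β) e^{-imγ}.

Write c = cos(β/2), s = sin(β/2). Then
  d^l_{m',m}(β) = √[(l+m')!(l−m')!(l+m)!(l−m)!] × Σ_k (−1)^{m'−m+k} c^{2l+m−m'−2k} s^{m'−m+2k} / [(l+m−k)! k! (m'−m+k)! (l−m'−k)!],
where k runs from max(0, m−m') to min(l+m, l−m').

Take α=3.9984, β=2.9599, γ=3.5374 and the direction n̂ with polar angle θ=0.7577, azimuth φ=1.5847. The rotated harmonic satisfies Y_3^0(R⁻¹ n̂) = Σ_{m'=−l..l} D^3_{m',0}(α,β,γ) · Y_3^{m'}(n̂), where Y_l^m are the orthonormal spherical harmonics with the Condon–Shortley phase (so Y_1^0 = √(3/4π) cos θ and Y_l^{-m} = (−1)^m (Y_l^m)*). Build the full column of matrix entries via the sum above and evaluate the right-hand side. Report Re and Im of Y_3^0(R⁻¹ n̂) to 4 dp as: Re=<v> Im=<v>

Re=-0.0776 Im=0.0000

Need the full column D^3_{m',0} for m'=−3..3 at α=3.9984, β=2.9599, γ=3.5374.
cos(β/2)=0.090721, sin(β/2)=0.995876
d^3_{-3,0}: single k=3 term ⇒ +0.003298;  D = +0.002775-0.001783i
d^3_{-2,0}: k∈[2..3] ⇒ +0.000368 -0.044341 = -0.043973;  D = +0.006259-0.043525i
d^3_{-1,0}: k∈[1..3] ⇒ +0.000021 -0.007664 +0.307842 = +0.300199;  D = -0.196586-0.226877i
d^3_{0,0}: k∈[0..3] ⇒ +0.000001 -0.000605 +0.072859 -0.975512 = -0.903257;  D = -0.903257+0.000000i
d^3_{1,0}: k∈[0..2] ⇒ -0.000021 +0.007664 -0.307842 = -0.300199;  D = +0.196586-0.226877i
d^3_{2,0}: k∈[0..1] ⇒ +0.000368 -0.044341 = -0.043973;  D = +0.006259+0.043525i
d^3_{3,0}: single k=0 term ⇒ -0.003298;  D = -0.002775-0.001783i
Y_3^{m'}(θ=0.7577,φ=1.5847) and Σ D·Y over m':
  (+0.0028-0.0018i)·(+0.0056+0.1353i)  (+0.0063-0.0435i)·(-0.3505+0.0097i)  (-0.1966-0.2269i)·(-0.0051-0.3639i)  (-0.9033+0.0000i)·(-0.0980+0.0000i)  (+0.1966-0.2269i)·(+0.0051-0.3639i)  (+0.0063+0.0435i)·(-0.3505-0.0097i)  (-0.0028-0.0018i)·(-0.0056+0.1353i)
Y_3^0(R⁻¹ n̂) = -0.077607+0.000000i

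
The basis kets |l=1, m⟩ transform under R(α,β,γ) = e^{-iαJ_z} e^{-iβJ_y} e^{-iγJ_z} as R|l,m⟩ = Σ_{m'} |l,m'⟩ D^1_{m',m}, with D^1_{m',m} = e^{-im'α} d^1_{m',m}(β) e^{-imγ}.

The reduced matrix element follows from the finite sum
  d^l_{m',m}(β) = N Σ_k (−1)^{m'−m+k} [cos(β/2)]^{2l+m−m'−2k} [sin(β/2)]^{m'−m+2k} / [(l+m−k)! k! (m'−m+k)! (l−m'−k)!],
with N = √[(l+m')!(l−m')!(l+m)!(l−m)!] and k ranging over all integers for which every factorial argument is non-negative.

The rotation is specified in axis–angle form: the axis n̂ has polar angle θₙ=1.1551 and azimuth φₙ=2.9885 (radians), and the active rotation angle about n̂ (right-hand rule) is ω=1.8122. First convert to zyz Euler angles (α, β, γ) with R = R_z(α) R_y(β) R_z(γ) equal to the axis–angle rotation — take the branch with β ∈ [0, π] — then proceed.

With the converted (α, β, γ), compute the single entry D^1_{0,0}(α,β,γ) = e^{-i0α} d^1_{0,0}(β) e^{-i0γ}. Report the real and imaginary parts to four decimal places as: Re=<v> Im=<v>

Axis–angle → zyz. n̂ = (sinθₙcosφₙ, sinθₙsinφₙ, cosθₙ) = (-0.904136, +0.139508, +0.403827), ω = 1.8122.
R = I cosω + sinω [n̂]ₓ + (1−cosω) n̂n̂ᵀ gives
  R = [+0.773822, -0.548406, -0.316938; +0.235829, -0.214950, +0.947724; -0.587864, -0.808113, -0.037004]
β = atan2(√(R₁₃²+R₂₃²), R₃₃) = 1.607808; α = atan2(R₂₃, R₁₃) mod 2π = 1.893525; γ = atan2(R₃₂, −R₃₁) mod 2π = 5.341303
First d^1_{0,0}(β=1.6078), then the phase factors e^{-i(0)α} and e^{-i(0)γ}:
With c≡cos(β/2)=0.693901 and s≡sin(β/2)=0.720071, N=[1·1·1·1]^{1/2}=1.000000
Admissible k: 0..1 (factorial args all ≥0)
  k=0: (−1)^0·1.0000/(1)·0.6939^2·0.7201^0 = +0.481498
  k=1: (−1)^1·1.0000/(1)·0.6939^0·0.7201^2 = -0.518502
d^1_{0,0}(1.6078) = +0.481498 -0.518502 = -0.037004
D = (+1.000000+0.000000i)·(-0.037004)·(+1.000000+0.000000i) = -0.037004+0.000000i

Re=-0.0370 Im=0.0000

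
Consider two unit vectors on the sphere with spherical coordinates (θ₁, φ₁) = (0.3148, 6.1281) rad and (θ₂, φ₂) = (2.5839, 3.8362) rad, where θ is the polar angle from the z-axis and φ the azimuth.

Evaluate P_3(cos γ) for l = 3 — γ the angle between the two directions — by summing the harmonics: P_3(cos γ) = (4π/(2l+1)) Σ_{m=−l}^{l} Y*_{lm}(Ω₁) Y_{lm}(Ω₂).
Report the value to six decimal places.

Term-by-term m-sum for l=3 (normalisation 4π/7 = 1.795196):
  [-3]  conj(Y_{3,-3})(Ω₁) = 0.01107 - 0.00556j ; Y_{3,-3}(Ω₂) = 0.03035 + 0.05388j ; Δ = 0.00064 + 0.00043j
  [-2]  conj(Y_{3,-2})(Ω₁) = 0.08872 - 0.02843j ; Y_{3,-2}(Ω₂) = -0.04386 + 0.23888j ; Δ = 0.00290 + 0.02244j
  [-1]  conj(Y_{3,-1})(Ω₁) = 0.34807 - 0.05442j ; Y_{3,-1}(Ω₂) = -0.34161 + 0.28460j ; Δ = -0.10341 + 0.11765j
  [+0]  conj(Y_{3,0})(Ω₁) = 0.53959 + 0.00000j ; Y_{3,0}(Ω₂) = -0.18985 + 0.00000j ; Δ = -0.10244 + 0.00000j
  [+1]  conj(Y_{3,1})(Ω₁) = -0.34807 - 0.05442j ; Y_{3,1}(Ω₂) = 0.34161 + 0.28460j ; Δ = -0.10341 - 0.11765j
  [+2]  conj(Y_{3,2})(Ω₁) = 0.08872 + 0.02843j ; Y_{3,2}(Ω₂) = -0.04386 - 0.23888j ; Δ = 0.00290 - 0.02244j
  [+3]  conj(Y_{3,3})(Ω₁) = -0.01107 - 0.00556j ; Y_{3,3}(Ω₂) = -0.03035 + 0.05388j ; Δ = 0.00064 - 0.00043j
Σ over m = -0.30219 + 0.00000j; ×(4π/7) → -0.54250 + 0.00000j. Real part: -0.542498

-0.542498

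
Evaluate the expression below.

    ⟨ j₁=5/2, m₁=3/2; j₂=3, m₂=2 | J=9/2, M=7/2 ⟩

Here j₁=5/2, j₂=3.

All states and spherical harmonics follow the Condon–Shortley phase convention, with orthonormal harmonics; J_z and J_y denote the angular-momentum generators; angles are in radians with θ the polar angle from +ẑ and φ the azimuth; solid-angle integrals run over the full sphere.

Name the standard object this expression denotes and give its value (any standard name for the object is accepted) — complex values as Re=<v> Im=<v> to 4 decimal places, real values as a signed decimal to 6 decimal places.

This is a Clebsch–Gordan (vector-coupling) coefficient.
j₁+j₂−J=1  J+j₁−j₂=4  J−j₁+j₂=5  j₁+j₂+J+1=11
(j₁±m₁, j₂±m₂, J±M) = (4,1,5,1,8,1)
P² = 921600/11
sum k=0..1:
  [0] +1/720 = 1/720
  [1] −1/576 = -1/576
S = -1/2880
C² = P²·S² = 1/99 ; C = -0.100504

Clebsch–Gordan coefficient, −√(1/99) ≈ -0.100504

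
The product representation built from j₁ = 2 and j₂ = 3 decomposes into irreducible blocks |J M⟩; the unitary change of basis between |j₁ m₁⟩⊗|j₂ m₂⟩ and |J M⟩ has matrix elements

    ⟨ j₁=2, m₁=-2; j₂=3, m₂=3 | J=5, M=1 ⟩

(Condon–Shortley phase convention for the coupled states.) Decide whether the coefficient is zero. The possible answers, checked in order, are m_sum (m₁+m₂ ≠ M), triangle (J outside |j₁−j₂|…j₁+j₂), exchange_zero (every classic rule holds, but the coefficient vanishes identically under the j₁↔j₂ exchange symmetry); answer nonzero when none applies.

m-sum: m₁+m₂ = -2+3 = 1, M = 1  ✓
triangle: |j₁−j₂| = 1 ≤ J = 5 ≤ j₁+j₂ = 5  ✓
exchange: j₁≠j₂ or m₁≠m₂ — the exchange symmetry imposes no constraint here
value check: CG = +√(1/210) = +0.069007 ≠ 0

nonzero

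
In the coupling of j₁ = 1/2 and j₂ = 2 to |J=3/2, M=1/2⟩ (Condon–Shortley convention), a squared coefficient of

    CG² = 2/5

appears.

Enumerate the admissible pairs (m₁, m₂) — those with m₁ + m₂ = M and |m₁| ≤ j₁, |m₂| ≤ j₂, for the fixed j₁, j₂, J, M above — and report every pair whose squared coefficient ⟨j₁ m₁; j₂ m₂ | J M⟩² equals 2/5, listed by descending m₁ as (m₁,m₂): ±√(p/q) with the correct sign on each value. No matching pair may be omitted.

(1/2,0): +√(2/5)

Admissible pairs with m₁+m₂ = M = 1/2: (-1/2,1), (1/2,0)
  (m₁,m₂)=(1/2,0): CG² = 2/5, CG = +√(2/5)   ← matches the target
  (m₁,m₂)=(-1/2,1): CG² = 3/5, CG = −√(3/5)
Pairs with CG² = 2/5: (1/2,0): +√(2/5)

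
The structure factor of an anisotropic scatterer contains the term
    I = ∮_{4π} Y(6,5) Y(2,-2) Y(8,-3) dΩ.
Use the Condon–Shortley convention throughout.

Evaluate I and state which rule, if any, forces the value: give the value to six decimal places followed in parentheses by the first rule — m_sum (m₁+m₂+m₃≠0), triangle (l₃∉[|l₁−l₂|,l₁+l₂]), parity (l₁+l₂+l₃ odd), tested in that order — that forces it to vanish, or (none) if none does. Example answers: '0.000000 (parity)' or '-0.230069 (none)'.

Checks pass: Σm=0; 16 even; l₃=8∈[4,8].
(2·6+1)(2·2+1)(2·8+1) = 1105
Δ: 0! 12! 4! / 17! → 1/30940
sum: t=0:+1/2073600 = 1/2073600
3j²(6 2 8; 0 0 0) = Δ·Π!·Σ² = 28/1105  (sign +1)
sum: t=0:+1/958003200 = 1/958003200
3j²(6 2 8; 5 -2 -3) = Δ·Π!·Σ² = 1/6188  (sign -1)
combine: 4πI² = 1105·28/1105·1/6188 = 1/221
take √, sign -1: I = -0.01897575
No selection rule forces the value: the integral is nonzero (none).

-0.018976 (none)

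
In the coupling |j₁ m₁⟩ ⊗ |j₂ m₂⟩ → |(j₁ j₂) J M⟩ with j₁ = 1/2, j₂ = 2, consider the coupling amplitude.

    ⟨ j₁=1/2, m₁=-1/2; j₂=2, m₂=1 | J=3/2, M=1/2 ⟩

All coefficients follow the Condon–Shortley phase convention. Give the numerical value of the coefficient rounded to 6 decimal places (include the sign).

triangle: 1!·0!·3!/5! = 6/120
(j±m)!: 0!·1!·3!·1!·2!·1! = 12
prefactor² = (2J+1)·Δ·N² = 12/5
  k=1: −1/(1!·0!·0!·2!·0!·1!) = -1/2
Σ = -1/2  ⇒  CG² = 12/5·(-1/2)² = 3/5
CG = −√(3/5) = -0.774597

-0.774597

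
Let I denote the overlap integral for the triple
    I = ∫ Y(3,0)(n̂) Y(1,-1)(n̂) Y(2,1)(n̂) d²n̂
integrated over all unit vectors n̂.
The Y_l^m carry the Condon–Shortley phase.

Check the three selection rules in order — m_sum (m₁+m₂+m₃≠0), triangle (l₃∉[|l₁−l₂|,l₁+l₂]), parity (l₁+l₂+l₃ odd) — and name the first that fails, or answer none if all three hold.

none

m₁+m₂+m₃ = 0 − 1 + 1 = 0  ✓
triangle: |3−1|=2 ≤ l₃=2 ≤ 3+1=4  ✓
parity: l₁+l₂+l₃ = 6 is even  ✓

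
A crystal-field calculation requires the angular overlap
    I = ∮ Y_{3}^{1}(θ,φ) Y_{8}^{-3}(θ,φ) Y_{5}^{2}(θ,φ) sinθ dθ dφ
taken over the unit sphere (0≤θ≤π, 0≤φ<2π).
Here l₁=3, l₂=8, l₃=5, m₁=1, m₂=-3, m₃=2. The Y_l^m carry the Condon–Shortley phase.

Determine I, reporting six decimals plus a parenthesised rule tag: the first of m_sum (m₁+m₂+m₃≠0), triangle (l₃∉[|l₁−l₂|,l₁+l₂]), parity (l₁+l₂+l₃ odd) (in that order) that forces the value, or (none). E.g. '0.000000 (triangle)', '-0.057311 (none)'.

Rules hold: Σm=0, L=16 even, 5≤5≤11.
N = 7·17·11 = 1309
Δ = 6!·0!·10!/17! = 1/136136
Racah Σ t=3..3: t=3:−1/518400 = -1/518400
⇒ 3j(3 8 5; 0 0 0)² = 56/2431, sgn +1
Racah Σ t=2..2: t=2:+1/1451520 = 1/1451520
⇒ 3j(3 8 5; 1 -3 2)² = 75/3094, sgn -1
4πI² = N·(3j₀)²·(3jₘ)² = 2100/2873
I = -1·√(0.730943/4π) = -0.24117756
No selection rule forces the value: the integral is nonzero (none).

-0.241178 (none)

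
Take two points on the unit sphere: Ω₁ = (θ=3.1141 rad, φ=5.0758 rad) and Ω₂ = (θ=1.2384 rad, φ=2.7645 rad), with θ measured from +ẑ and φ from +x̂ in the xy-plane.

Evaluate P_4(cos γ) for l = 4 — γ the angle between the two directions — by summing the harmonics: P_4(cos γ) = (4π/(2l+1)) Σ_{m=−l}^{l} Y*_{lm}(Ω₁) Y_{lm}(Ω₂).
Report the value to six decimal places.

Summing Y*_{l m}(θ₁,φ₁)·Y_{l m}(θ₂,φ₂) over m ∈ [−4, 4]; prefactor 4π/(2·4+1) = 1.396263:
  [-4]  conj(Y_{4,-4})(Ω₁) = (0.000000, 0.000000) ; Y_{4,-4}(Ω₂) = (0.022041, 0.352622) ; Δ = (-0.000000, 0.000000)
  [-3]  conj(Y_{4,-3})(Ω₁) = (0.000023, -0.000012) ; Y_{4,-3}(Ω₂) = (-0.146785, -0.312180) ; Δ = (-0.000007, -0.000005)
  [-2]  conj(Y_{4,-2})(Ω₁) = (-0.001132, -0.001007) ; Y_{4,-2}(Ω₂) = (-0.055477, -0.052118) ; Δ = (0.000010, 0.000115)
  [-1]  conj(Y_{4,-1})(Ω₁) = (-0.018460, 0.048539) ; Y_{4,-1}(Ω₂) = (0.305890, 0.121146) ; Δ = (-0.011527, 0.012611)
  [+0]  conj(Y_{4,0})(Ω₁) = (0.843089, -0.000000) ; Y_{4,0}(Ω₂) = (0.021420, 0.000000) ; Δ = (0.018059, 0.000000)
  [+1]  conj(Y_{4,1})(Ω₁) = (0.018460, 0.048539) ; Y_{4,1}(Ω₂) = (-0.305890, 0.121146) ; Δ = (-0.011527, -0.012611)
  [+2]  conj(Y_{4,2})(Ω₁) = (-0.001132, 0.001007) ; Y_{4,2}(Ω₂) = (-0.055477, 0.052118) ; Δ = (0.000010, -0.000115)
  [+3]  conj(Y_{4,3})(Ω₁) = (-0.000023, -0.000012) ; Y_{4,3}(Ω₂) = (0.146785, -0.312180) ; Δ = (-0.000007, 0.000005)
  [+4]  conj(Y_{4,4})(Ω₁) = (0.000000, -0.000000) ; Y_{4,4}(Ω₂) = (0.022041, -0.352622) ; Δ = (-0.000000, -0.000000)
Accumulated sum (-0.004989, -0.000000); after 4π/(2l+1) scaling, (-0.006966, -0.000000) ⇒ P_4 = -0.006966

-0.006966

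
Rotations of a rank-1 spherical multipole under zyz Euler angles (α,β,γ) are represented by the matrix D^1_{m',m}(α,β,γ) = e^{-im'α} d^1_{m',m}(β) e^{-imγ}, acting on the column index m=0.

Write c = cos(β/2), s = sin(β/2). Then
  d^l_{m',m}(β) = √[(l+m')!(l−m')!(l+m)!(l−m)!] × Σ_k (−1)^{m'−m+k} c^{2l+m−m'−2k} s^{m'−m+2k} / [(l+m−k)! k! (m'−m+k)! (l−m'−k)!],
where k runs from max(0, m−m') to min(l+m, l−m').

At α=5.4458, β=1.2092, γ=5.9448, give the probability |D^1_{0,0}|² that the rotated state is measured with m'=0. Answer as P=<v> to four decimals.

P=0.1252

D^1_{0,0}(5.4458,1.2092,5.9448) = e^{-i·0·5.4458}·d^1_{0,0}(1.2092)·e^{-i·0·5.9448}. Compute d first:
With c≡cos(β/2)=0.822730 and s≡sin(β/2)=0.568433, N=[1·1·1·1]^{1/2}=1.000000
k: max(0,(0)−(0))=0 … min(1+(0),1−(0))=1
  k=0: (−1)^0·1.0000/(1)·0.8227^2·0.5684^0 = +0.676884
  k=1: (−1)^1·1.0000/(1)·0.8227^0·0.5684^2 = -0.323116
d^1_{0,0}(1.2092) = +0.676884 -0.323116 = +0.353768
|D^1_{0,0}|² = |d^1_{0,0}(β)|² = (+0.353768)² = 0.125152 (the z-rotation phases have unit modulus)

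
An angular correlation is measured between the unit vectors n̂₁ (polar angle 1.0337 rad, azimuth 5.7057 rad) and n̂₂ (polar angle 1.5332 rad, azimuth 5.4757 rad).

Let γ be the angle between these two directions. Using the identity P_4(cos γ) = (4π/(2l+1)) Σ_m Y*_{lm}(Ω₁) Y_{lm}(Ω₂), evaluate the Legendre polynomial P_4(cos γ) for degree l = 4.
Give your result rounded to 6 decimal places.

-0.027393

Summing Y*_{l m}(θ₁,φ₁)·Y_{l m}(θ₂,φ₂) over m ∈ [−4, 4]; prefactor 4π/(2·4+1) = 1.396263:
  m=-4: (-0.162464-0.178233i) × (-0.439562-0.038936i) = +0.064473+0.084670i  (running Σ = +0.064473+0.084670i)
  m=-3: (-0.065380-0.400901i) × (-0.035322+0.030926i) = +0.014708+0.012139i  (running Σ = +0.079181+0.096809i)
  m=-2: (+0.083041-0.188057i) × (+0.014606-0.330424i) = -0.060926-0.030186i  (running Σ = +0.018255+0.066623i)
  m=-1: (-0.203440+0.132558i) × (-0.036732-0.038391i) = +0.012562+0.002941i  (running Σ = +0.030817+0.069565i)
  m=0: (-0.259691-0.000000i) × (+0.312880+0.000000i) = -0.081252-0.000000i  (running Σ = -0.050435+0.069565i)
  m=1: (+0.203440+0.132558i) × (+0.036732-0.038391i) = +0.012562-0.002941i  (running Σ = -0.037874+0.066623i)
  m=2: (+0.083041+0.188057i) × (+0.014606+0.330424i) = -0.060926+0.030186i  (running Σ = -0.098799+0.096809i)
  m=3: (+0.065380-0.400901i) × (+0.035322+0.030926i) = +0.014708-0.012139i  (running Σ = -0.084092+0.084670i)
  m=4: (-0.162464+0.178233i) × (-0.439562+0.038936i) = +0.064473-0.084670i  (running Σ = -0.019619-0.000000i)
Total Σ_m = -0.019619-0.000000i. Multiply by 1.396263: -0.027393-0.000000i. P_4(cos γ) = -0.027393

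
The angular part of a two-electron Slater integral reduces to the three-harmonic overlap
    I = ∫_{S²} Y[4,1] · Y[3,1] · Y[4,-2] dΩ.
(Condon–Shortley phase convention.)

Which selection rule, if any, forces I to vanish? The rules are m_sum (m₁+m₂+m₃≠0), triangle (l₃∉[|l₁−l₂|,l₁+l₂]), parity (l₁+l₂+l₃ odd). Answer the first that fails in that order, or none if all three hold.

parity

m₁+m₂+m₃ = 1 + 1 − 2 = 0  ✓
triangle: |4−3|=1 ≤ l₃=4 ≤ 4+3=7  ✓
parity: l₁+l₂+l₃ = 11 is odd  ✗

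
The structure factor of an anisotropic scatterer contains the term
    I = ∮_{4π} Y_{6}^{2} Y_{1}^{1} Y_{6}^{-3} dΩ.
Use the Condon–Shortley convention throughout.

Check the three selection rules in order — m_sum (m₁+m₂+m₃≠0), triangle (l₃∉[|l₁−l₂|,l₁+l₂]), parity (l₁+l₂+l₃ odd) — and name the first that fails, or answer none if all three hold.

parity

azimuthal sum: 2 + 1 − 3 = 0  ✓
5 ≤ 6 ≤ 7 (triangle on l)  ✓
L = 6 + 1 + 6 = 13 (odd)  ✗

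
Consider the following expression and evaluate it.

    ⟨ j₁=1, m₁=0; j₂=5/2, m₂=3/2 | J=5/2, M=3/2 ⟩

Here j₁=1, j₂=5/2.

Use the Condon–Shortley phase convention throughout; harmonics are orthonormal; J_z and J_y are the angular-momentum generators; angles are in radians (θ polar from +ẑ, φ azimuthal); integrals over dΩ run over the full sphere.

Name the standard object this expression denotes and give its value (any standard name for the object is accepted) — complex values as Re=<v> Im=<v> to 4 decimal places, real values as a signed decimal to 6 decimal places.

Clebsch–Gordan coefficient, −√(9/35) ≈ -0.507093

This is a Clebsch–Gordan (vector-coupling) coefficient.
j₁+j₂−J=1  J+j₁−j₂=1  J−j₁+j₂=4  j₁+j₂+J+1=7
(j₁±m₁, j₂±m₂, J±M) = (1,1,4,1,4,1)
P² = 576/35
sum k=0..1:
  [0] +1/24 = 1/24
  [1] −1/6 = -1/6
S = -1/8
C² = P²·S² = 9/35 ; C = -0.507093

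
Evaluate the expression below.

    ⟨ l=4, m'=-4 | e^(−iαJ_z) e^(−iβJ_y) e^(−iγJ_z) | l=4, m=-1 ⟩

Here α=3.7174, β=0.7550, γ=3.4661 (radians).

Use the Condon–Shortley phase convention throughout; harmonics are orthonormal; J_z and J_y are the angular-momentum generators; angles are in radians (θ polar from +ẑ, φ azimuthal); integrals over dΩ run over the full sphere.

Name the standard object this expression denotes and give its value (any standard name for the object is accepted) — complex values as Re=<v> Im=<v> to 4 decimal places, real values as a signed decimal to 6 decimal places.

This is a Wigner D-matrix element — the rotation-matrix element ⟨l m'| R(α,β,γ) |l m⟩ in the angular-momentum basis.
First d^4_{-4,-1}(β=0.7550), then the phase factors e^{-i(-4)α} and e^{-i(-1)γ}:
Half-angle: c=0.929589, s=0.368598. N=√(1·40320·6·120)=5387.986637
k: max(0,(-1)−(-4))=3 … min(4+(-1),4−(-4))=3
  k=3: (−1)^0·5387.9866/(720)·0.9296^5·0.3686^3 = +0.260140
d^4_{-4,-1}(0.7550) = +0.260140
Attach z-rotation phases: D = e^{-i(-4)(3.7174)}·(+0.260140)·e^{-i(-1)(3.4661)} = +0.226544-0.127869i

Wigner D-matrix element, Re=0.2265 Im=-0.1279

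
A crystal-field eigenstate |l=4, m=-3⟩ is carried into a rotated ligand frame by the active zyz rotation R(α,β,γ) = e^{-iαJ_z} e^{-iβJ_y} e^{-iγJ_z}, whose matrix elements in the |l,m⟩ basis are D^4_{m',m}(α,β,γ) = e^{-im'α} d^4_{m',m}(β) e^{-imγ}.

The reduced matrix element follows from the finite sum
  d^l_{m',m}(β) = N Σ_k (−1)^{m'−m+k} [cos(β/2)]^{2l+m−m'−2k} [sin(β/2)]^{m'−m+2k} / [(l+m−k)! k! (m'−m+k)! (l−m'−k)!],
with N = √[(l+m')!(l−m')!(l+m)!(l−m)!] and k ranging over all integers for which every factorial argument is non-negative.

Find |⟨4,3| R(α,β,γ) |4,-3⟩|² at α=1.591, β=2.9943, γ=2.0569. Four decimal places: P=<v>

D^4_{3,-3}(1.5910,2.9943,2.0569) = e^{-i·3·1.5910}·d^4_{3,-3}(2.9943)·e^{-i·-3·2.0569}. Compute d first:
With c≡cos(β/2)=0.073580 and s≡sin(β/2)=0.997289, N=[5040·1·1·5040]^{1/2}=5040.000000
Admissible k: 0..1 (factorial args all ≥0)
  k=0: (−1)^6·5040.0000/(720)·0.0736^2·0.9973^6 = +0.037286
  k=1: (−1)^7·5040.0000/(5040)·0.0736^0·0.9973^8 = -0.978519
d^4_{3,-3}(2.9943) = +0.037286 -0.978519 = -0.941234
|D^4_{3,-3}|² = |d^4_{3,-3}(β)|² = (-0.941234)² = 0.885921 (the z-rotation phases have unit modulus)

P=0.8859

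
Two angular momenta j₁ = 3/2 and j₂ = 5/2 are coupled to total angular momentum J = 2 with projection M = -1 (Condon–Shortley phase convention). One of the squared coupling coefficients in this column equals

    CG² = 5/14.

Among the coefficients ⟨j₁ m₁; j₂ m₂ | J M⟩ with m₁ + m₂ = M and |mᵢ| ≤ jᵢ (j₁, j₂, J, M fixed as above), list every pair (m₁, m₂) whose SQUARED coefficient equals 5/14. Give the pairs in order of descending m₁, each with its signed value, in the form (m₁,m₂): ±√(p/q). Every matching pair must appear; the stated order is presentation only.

Admissible pairs with m₁+m₂ = M = -1: (-3/2,1/2), (-1/2,-1/2), (1/2,-3/2), (3/2,-5/2)
  (m₁,m₂)=(3/2,-5/2): CG² = 5/14, CG = +√(5/14)   ← matches the target
  (m₁,m₂)=(1/2,-3/2): CG² = 1/42, CG = +√(1/42)
  (m₁,m₂)=(-1/2,-1/2): CG² = 25/84, CG = −√(25/84)
  (m₁,m₂)=(-3/2,1/2): CG² = 9/28, CG = +√(9/28)
Pairs with CG² = 5/14: (3/2,-5/2): +√(5/14)

(3/2,-5/2): +√(5/14)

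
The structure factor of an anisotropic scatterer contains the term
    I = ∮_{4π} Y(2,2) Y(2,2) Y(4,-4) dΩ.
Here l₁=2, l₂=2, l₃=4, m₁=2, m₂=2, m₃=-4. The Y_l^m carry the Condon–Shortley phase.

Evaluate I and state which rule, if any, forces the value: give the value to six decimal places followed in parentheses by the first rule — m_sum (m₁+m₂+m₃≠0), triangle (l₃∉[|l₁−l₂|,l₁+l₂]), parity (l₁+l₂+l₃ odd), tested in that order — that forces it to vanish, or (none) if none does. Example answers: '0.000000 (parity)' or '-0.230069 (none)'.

0.337168 (none)

Checks pass: Σm=0; 8 even; l₃=4∈[0,4].
(2·2+1)(2·2+1)(2·4+1) = 225
Δ: 0! 4! 4! / 9! → 1/630
sum: t=0:+1/16 = 1/16
3j²(2 2 4; 0 0 0) = Δ·Π!·Σ² = 2/35  (sign +1)
sum: t=0:+1/576 = 1/576
3j²(2 2 4; 2 2 -4) = Δ·Π!·Σ² = 1/9  (sign +1)
combine: 4πI² = 225·2/35·1/9 = 10/7
take √, sign +1: I = 0.33716777
No selection rule forces the value: the integral is nonzero (none).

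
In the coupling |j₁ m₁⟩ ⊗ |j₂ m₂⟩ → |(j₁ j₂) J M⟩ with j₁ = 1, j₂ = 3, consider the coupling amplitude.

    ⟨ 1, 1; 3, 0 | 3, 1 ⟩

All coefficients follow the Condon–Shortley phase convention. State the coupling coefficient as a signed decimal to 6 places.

√[7·1!1!5!/8! · 2!0!3!3!4!2!] = √(72)
  +(−1)^0/∏(0,1,0,3,1,2)! = 1/12  (running 1/12)
⟨..|..⟩ = √(72)·(1/12) = +0.707107

+√(1/2) ≈ +0.707107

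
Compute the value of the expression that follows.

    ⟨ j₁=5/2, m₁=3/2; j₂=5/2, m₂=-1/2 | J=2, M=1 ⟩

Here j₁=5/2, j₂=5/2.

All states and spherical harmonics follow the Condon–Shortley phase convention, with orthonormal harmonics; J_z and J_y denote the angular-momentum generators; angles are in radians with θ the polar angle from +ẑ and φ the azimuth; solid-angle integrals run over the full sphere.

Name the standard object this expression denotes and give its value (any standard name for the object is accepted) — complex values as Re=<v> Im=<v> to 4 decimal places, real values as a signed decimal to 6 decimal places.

This is a Clebsch–Gordan (vector-coupling) coefficient.
j₁+j₂−J=3  J+j₁−j₂=2  J−j₁+j₂=2  j₁+j₂+J+1=8
(j₁±m₁, j₂±m₂, J±M) = (4,1,2,3,3,1)
P² = 36/7
sum k=0..1:
  [0] +1/12 = 1/12
  [1] −1/4 = -1/4
S = -1/6
C² = P²·S² = 1/7 ; C = -0.377964

Clebsch–Gordan coefficient, −√(1/7) ≈ -0.377964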